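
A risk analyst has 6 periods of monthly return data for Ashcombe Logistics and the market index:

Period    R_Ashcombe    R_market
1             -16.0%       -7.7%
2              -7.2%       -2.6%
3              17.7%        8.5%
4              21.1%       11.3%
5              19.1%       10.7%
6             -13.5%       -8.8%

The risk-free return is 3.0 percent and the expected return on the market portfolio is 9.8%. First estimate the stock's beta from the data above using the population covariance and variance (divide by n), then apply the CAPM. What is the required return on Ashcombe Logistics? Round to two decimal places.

Mean R_i = (-16.0 − 7.2 + 17.7 + 21.1 + 19.1 − 13.5) / 6 = 3.5333%
Mean R_m = (-7.7 − 2.6 + 8.5 + 11.3 + 10.7 − 8.8) / 6 = 1.9000%
Σ(R_i − R̄_i)(R_m − R̄_m) = 813.6900  ⇒  Cov = 813.6900 / 6 = 135.6150
Σ(R_m − R̄_m)² = 436.2600  ⇒  Var(R_m) = 436.2600 / 6 = 72.7100
β = Cov / Var(R_m) = 135.6150 / 72.7100 = 1.8651
MRP = 9.8% − 3.0% = 6.80%
E(R) = R_f + β × MRP = 3.0% + 1.8651 × 6.8% = 15.68%

15.68%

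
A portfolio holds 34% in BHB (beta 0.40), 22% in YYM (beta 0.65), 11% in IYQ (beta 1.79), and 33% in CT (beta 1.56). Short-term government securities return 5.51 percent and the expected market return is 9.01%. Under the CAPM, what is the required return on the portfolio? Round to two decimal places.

8.98%

β_P = Σ w_i β_i = 0.34×0.40 + 0.22×0.65 + 0.11×1.79 + 0.33×1.56 = 0.9907
MRP = 9.01% − 5.51% = 3.50%
E(R_P) = R_f + β_P × MRP = 5.51% + 0.9907 × 3.50% = 8.98%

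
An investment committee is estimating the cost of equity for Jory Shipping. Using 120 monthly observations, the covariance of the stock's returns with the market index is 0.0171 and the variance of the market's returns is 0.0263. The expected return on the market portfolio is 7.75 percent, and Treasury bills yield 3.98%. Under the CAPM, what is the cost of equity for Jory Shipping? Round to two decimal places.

β = Cov(R_i, R_m) / Var(R_m) = 0.0171 / 0.0263 = 0.6502
MRP = 7.75% − 3.98% = 3.77%
E(R) = R_f + β × MRP = 3.98% + 0.6502 × 3.77% = 6.43%

6.43%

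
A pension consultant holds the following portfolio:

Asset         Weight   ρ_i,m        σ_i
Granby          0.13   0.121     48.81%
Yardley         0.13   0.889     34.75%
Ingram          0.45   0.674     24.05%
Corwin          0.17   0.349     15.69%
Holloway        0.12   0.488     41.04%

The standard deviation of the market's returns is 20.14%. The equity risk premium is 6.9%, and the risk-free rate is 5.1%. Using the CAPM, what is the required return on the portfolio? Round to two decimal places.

β_Granby = 0.121 × 48.81% / 20.14% = 0.2932
β_Yardley = 0.889 × 34.75% / 20.14% = 1.5339
β_Ingram = 0.674 × 24.05% / 20.14% = 0.8049
β_Corwin = 0.349 × 15.69% / 20.14% = 0.2719
β_Holloway = 0.488 × 41.04% / 20.14% = 0.9944
β_P = Σ w_i β_i = 0.13×0.2932 + 0.13×1.5339 + 0.45×0.8049 + 0.17×0.2719 + 0.12×0.9944 = 0.7653
E(R_P) = R_f + β_P × MRP = 5.1% + 0.7653 × 6.9% = 10.38%

10.38%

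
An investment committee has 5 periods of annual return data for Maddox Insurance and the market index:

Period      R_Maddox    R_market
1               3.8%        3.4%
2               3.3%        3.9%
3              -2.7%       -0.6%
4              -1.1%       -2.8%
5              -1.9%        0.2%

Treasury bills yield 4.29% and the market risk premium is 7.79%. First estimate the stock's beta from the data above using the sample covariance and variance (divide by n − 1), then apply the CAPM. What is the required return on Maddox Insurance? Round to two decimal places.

Mean R_i = (3.8 + 3.3 − 2.7 − 1.1 − 1.9) / 5 = 0.2800%
Mean R_m = (3.4 + 3.9 − 0.6 − 2.8 + 0.2) / 5 = 0.8200%
Σ(R_i − R̄_i)(R_m − R̄_m) = 28.9620  ⇒  Cov = 28.9620 / 4 = 7.2405
Σ(R_m − R̄_m)² = 31.6480  ⇒  Var(R_m) = 31.6480 / 4 = 7.9120
β = Cov / Var(R_m) = 7.2405 / 7.9120 = 0.9151
E(R) = R_f + β × MRP = 4.29% + 0.9151 × 7.79% = 11.42%

11.42%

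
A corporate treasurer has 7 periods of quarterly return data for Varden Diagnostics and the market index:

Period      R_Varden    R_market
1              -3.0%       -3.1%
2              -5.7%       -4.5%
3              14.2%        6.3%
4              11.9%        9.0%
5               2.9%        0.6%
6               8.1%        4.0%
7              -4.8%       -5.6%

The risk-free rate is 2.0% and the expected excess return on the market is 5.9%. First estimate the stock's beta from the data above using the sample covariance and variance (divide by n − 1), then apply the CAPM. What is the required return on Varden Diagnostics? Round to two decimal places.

10.30%

Mean R_i = (-3.0 − 5.7 + 14.2 + 11.9 + 2.9 + 8.1 − 4.8) / 7 = 3.3714%
Mean R_m = (-3.1 − 4.5 + 6.3 + 9.0 + 0.6 + 4.0 − 5.6) / 7 = 0.9571%
Σ(R_i − R̄_i)(R_m − R̄_m) = 269.9414  ⇒  Cov = 269.9414 / 6 = 44.9902
Σ(R_m − R̄_m)² = 191.8571  ⇒  Var(R_m) = 191.8571 / 6 = 31.9762
β = Cov / Var(R_m) = 44.9902 / 31.9762 = 1.4070
E(R) = R_f + β × MRP = 2.0% + 1.4070 × 5.9% = 10.30%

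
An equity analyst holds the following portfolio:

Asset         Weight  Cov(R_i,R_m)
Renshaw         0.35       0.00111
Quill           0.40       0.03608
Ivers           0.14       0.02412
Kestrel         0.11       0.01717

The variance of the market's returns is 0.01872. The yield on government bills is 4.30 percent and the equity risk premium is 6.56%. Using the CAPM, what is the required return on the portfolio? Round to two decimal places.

β_Renshaw = 0.00111 / 0.01872 = 0.0593
β_Quill = 0.03608 / 0.01872 = 1.9274
β_Ivers = 0.02412 / 0.01872 = 1.2885
β_Kestrel = 0.01717 / 0.01872 = 0.9172
β_P = Σ w_i β_i = 0.35×0.0593 + 0.40×1.9274 + 0.14×1.2885 + 0.11×0.9172 = 1.0730
E(R_P) = R_f + β_P × MRP = 4.30% + 1.0730 × 6.56% = 11.34%

11.34%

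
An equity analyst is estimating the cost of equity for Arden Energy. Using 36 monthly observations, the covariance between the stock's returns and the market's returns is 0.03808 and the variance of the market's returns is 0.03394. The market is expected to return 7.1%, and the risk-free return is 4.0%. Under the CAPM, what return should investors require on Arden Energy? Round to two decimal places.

7.48%

β = Cov(R_i, R_m) / Var(R_m) = 0.03808 / 0.03394 = 1.1220
MRP = 7.1% − 4.0% = 3.10%
E(R) = R_f + β × MRP = 4.0% + 1.1220 × 3.1% = 7.48%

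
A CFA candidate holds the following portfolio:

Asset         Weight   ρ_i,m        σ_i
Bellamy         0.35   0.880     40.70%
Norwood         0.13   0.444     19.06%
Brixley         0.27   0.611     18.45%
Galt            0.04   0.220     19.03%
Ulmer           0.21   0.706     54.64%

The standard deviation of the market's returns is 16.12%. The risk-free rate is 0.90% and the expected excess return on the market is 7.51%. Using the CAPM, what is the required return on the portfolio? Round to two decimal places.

12.52%

β_Bellamy = 0.880 × 40.70% / 16.12% = 2.2218
β_Norwood = 0.444 × 19.06% / 16.12% = 0.5250
β_Brixley = 0.611 × 18.45% / 16.12% = 0.6993
β_Galt = 0.220 × 19.03% / 16.12% = 0.2597
β_Ulmer = 0.706 × 54.64% / 16.12% = 2.3930
β_P = Σ w_i β_i = 0.35×2.2218 + 0.13×0.5250 + 0.27×0.6993 + 0.04×0.2597 + 0.21×2.3930 = 1.5476
E(R_P) = R_f + β_P × MRP = 0.90% + 1.5476 × 7.51% = 12.52%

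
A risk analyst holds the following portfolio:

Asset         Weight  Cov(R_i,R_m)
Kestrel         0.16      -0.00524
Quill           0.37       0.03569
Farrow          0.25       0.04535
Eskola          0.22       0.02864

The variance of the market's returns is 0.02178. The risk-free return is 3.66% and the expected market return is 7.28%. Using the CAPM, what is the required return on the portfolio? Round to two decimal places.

8.65%

β_Kestrel = -0.00524 / 0.02178 = -0.2406
β_Quill = 0.03569 / 0.02178 = 1.6387
β_Farrow = 0.04535 / 0.02178 = 2.0822
β_Eskola = 0.02864 / 0.02178 = 1.3150
β_P = Σ w_i β_i = 0.16×-0.2406 + 0.37×1.6387 + 0.25×2.0822 + 0.22×1.3150 = 1.3777
MRP = 7.28% − 3.66% = 3.62%
E(R_P) = R_f + β_P × MRP = 3.66% + 1.3777 × 3.62% = 8.65%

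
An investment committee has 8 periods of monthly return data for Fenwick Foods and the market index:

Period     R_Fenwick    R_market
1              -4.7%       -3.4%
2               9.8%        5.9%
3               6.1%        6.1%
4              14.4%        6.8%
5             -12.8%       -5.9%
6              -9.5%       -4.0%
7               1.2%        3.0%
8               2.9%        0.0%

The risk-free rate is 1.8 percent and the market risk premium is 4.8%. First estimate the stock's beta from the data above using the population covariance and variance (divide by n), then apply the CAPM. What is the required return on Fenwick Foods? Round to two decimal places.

Mean R_i = (-4.7 + 9.8 + 6.1 + 14.4 − 12.8 − 9.5 + 1.2 + 2.9) / 8 = 0.9250%
Mean R_m = (-3.4 + 5.9 + 6.1 + 6.8 − 5.9 − 4.0 + 3.0 + 0.0) / 8 = 1.0625%
Σ(R_i − R̄_i)(R_m − R̄_m) = 318.1875  ⇒  Cov = 318.1875 / 8 = 39.7734
Σ(R_m − R̄_m)² = 180.5988  ⇒  Var(R_m) = 180.5988 / 8 = 22.5749
β = Cov / Var(R_m) = 39.7734 / 22.5749 = 1.7618
E(R) = R_f + β × MRP = 1.8% + 1.7618 × 4.8% = 10.26%

10.26%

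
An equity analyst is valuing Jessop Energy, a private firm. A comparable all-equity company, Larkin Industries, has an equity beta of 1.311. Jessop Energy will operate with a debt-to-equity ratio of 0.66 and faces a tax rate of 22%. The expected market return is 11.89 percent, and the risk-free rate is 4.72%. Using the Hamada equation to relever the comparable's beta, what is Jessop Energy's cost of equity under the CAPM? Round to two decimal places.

18.96%

β_L = β_U × [1 + (1 − t)(D/E)] = 1.311 × [1 + (1 − 0.22) × 0.66]
    = 1.311 × [1 + 0.78 × 0.66] = 1.311 × 1.5148 = 1.9859
MRP = 11.89% − 4.72% = 7.17%
E(R) = R_f + β_L × MRP = 4.72% + 1.9859 × 7.17% = 18.96%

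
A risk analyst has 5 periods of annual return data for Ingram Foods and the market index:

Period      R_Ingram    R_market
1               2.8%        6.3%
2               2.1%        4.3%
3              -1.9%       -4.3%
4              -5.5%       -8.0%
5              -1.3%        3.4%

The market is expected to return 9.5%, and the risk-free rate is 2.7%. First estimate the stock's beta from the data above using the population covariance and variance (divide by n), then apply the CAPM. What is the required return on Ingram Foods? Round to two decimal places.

6.09%

Mean R_i = (2.8 + 2.1 − 1.9 − 5.5 − 1.3) / 5 = -0.7600%
Mean R_m = (6.3 + 4.3 − 4.3 − 8.0 + 3.4) / 5 = 0.3400%
Σ(R_i − R̄_i)(R_m − R̄_m) = 75.7120  ⇒  Cov = 75.7120 / 5 = 15.1424
Σ(R_m − R̄_m)² = 151.6520  ⇒  Var(R_m) = 151.6520 / 5 = 30.3304
β = Cov / Var(R_m) = 15.1424 / 30.3304 = 0.4992
MRP = 9.5% − 2.7% = 6.80%
E(R) = R_f + β × MRP = 2.7% + 0.4992 × 6.8% = 6.09%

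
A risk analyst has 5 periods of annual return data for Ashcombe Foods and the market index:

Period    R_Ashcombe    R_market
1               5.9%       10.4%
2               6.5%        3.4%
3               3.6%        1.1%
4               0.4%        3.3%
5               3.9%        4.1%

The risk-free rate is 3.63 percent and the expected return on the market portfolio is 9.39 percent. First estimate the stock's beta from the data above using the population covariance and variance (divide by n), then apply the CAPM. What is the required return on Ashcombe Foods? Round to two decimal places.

Mean R_i = (5.9 + 6.5 + 3.6 + 0.4 + 3.9) / 5 = 4.0600%
Mean R_m = (10.4 + 3.4 + 1.1 + 3.3 + 4.1) / 5 = 4.4600%
Σ(R_i − R̄_i)(R_m − R̄_m) = 14.1920  ⇒  Cov = 14.1920 / 5 = 2.8384
Σ(R_m − R̄_m)² = 49.1720  ⇒  Var(R_m) = 49.1720 / 5 = 9.8344
β = Cov / Var(R_m) = 2.8384 / 9.8344 = 0.2886
MRP = 9.39% − 3.63% = 5.76%
E(R) = R_f + β × MRP = 3.63% + 0.2886 × 5.76% = 5.29%

5.29%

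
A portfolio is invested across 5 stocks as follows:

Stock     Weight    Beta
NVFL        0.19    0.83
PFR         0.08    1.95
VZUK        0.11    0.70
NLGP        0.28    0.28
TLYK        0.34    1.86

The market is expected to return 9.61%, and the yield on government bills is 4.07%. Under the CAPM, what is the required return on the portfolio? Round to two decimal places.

10.17%

β_P = Σ w_i β_i = 0.19×0.83 + 0.08×1.95 + 0.11×0.70 + 0.28×0.28 + 0.34×1.86 = 1.1015
MRP = 9.61% − 4.07% = 5.54%
E(R_P) = R_f + β_P × MRP = 4.07% + 1.1015 × 5.54% = 10.17%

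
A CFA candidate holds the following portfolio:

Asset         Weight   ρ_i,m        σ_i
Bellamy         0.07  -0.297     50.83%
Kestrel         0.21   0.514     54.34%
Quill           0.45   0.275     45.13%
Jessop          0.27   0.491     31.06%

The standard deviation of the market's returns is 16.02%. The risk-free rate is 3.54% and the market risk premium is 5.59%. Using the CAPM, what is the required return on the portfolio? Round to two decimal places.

8.60%

β_Bellamy = -0.297 × 50.83% / 16.02% = -0.9424
β_Kestrel = 0.514 × 54.34% / 16.02% = 1.7435
β_Quill = 0.275 × 45.13% / 16.02% = 0.7747
β_Jessop = 0.491 × 31.06% / 16.02% = 0.9520
β_P = Σ w_i β_i = 0.07×-0.9424 + 0.21×1.7435 + 0.45×0.7747 + 0.27×0.9520 = 0.9058
E(R_P) = R_f + β_P × MRP = 3.54% + 0.9058 × 5.59% = 8.60%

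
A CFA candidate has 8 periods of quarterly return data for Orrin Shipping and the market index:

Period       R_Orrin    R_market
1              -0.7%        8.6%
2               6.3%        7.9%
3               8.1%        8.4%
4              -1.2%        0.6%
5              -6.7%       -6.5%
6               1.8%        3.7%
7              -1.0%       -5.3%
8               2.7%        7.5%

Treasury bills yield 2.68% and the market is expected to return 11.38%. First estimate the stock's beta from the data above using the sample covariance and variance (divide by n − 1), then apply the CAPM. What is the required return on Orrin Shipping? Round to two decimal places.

7.77%

Mean R_i = (-0.7 + 6.3 + 8.1 − 1.2 − 6.7 + 1.8 − 1.0 + 2.7) / 8 = 1.1625%
Mean R_m = (8.6 + 7.9 + 8.4 + 0.6 − 6.5 + 3.7 − 5.3 + 7.5) / 8 = 3.1125%
Σ(R_i − R̄_i)(R_m − R̄_m) = 157.8838  ⇒  Cov = 157.8838 / 7 = 22.5548
Σ(R_m − R̄_m)² = 270.0688  ⇒  Var(R_m) = 270.0688 / 7 = 38.5813
β = Cov / Var(R_m) = 22.5548 / 38.5813 = 0.5846
MRP = 11.38% − 2.68% = 8.70%
E(R) = R_f + β × MRP = 2.68% + 0.5846 × 8.70% = 7.77%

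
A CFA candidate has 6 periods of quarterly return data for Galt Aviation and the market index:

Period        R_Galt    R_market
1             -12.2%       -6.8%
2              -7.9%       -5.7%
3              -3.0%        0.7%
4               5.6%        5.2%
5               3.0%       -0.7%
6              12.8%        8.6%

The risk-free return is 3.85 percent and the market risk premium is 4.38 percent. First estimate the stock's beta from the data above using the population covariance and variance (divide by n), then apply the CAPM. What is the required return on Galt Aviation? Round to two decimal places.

Mean R_i = (-12.2 − 7.9 − 3.0 + 5.6 + 3.0 + 12.8) / 6 = -0.2833%
Mean R_m = (-6.8 − 5.7 + 0.7 + 5.2 − 0.7 + 8.6) / 6 = 0.2167%
Σ(R_i − R̄_i)(R_m − R̄_m) = 263.3583  ⇒  Cov = 263.3583 / 6 = 43.8931
Σ(R_m − R̄_m)² = 180.4283  ⇒  Var(R_m) = 180.4283 / 6 = 30.0714
β = Cov / Var(R_m) = 43.8931 / 30.0714 = 1.4596
E(R) = R_f + β × MRP = 3.85% + 1.4596 × 4.38% = 10.24%

10.24%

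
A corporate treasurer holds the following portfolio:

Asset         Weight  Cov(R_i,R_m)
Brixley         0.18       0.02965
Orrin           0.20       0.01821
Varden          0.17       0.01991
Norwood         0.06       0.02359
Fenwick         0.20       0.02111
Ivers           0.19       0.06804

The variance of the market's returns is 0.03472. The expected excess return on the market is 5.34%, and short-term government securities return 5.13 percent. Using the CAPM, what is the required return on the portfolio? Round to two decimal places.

9.89%

β_Brixley = 0.02965 / 0.03472 = 0.8540
β_Orrin = 0.01821 / 0.03472 = 0.5245
β_Varden = 0.01991 / 0.03472 = 0.5734
β_Norwood = 0.02359 / 0.03472 = 0.6794
β_Fenwick = 0.02111 / 0.03472 = 0.6080
β_Ivers = 0.06804 / 0.03472 = 1.9597
β_P = Σ w_i β_i = 0.18×0.8540 + 0.20×0.5245 + 0.17×0.5734 + 0.06×0.6794 + 0.20×0.6080 + 0.19×1.9597 = 0.8908
E(R_P) = R_f + β_P × MRP = 5.13% + 0.8908 × 5.34% = 9.89%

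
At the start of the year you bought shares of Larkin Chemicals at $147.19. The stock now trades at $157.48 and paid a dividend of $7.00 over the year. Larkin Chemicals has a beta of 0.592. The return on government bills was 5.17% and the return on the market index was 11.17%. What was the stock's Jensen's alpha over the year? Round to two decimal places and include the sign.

+3.02%

Realised HPR = (P1 + D1 − P0) / P0 = (157.48 + 7.00 − 147.19) / 147.19 = 17.29 / 147.19 = 11.7467%
MRP = 11.17% − 5.17% = 6.00%
CAPM required = R_f + β·MRP = 5.17% + 0.592 × 6.00% = 8.72200%
α = realised − required = 11.7467% − 8.72200% = +3.02%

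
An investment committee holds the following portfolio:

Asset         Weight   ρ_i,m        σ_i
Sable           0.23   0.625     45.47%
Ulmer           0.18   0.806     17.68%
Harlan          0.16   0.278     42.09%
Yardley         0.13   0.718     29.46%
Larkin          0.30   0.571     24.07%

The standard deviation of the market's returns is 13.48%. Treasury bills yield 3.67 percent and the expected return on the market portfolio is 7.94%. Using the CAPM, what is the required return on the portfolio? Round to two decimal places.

β_Sable = 0.625 × 45.47% / 13.48% = 2.1082
β_Ulmer = 0.806 × 17.68% / 13.48% = 1.0571
β_Harlan = 0.278 × 42.09% / 13.48% = 0.8680
β_Yardley = 0.718 × 29.46% / 13.48% = 1.5692
β_Larkin = 0.571 × 24.07% / 13.48% = 1.0196
β_P = Σ w_i β_i = 0.23×2.1082 + 0.18×1.0571 + 0.16×0.8680 + 0.13×1.5692 + 0.30×1.0196 = 1.3239
MRP = 7.94% − 3.67% = 4.27%
E(R_P) = R_f + β_P × MRP = 3.67% + 1.3239 × 4.27% = 9.32%

9.32%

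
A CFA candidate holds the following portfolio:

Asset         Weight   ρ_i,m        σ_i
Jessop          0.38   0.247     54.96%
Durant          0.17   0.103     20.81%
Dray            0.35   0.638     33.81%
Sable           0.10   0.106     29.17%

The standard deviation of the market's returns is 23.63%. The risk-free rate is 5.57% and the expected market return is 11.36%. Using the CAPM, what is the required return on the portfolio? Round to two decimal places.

β_Jessop = 0.247 × 54.96% / 23.63% = 0.5745
β_Durant = 0.103 × 20.81% / 23.63% = 0.0907
β_Dray = 0.638 × 33.81% / 23.63% = 0.9129
β_Sable = 0.106 × 29.17% / 23.63% = 0.1309
β_P = Σ w_i β_i = 0.38×0.5745 + 0.17×0.0907 + 0.35×0.9129 + 0.10×0.1309 = 0.5663
MRP = 11.36% − 5.57% = 5.79%
E(R_P) = R_f + β_P × MRP = 5.57% + 0.5663 × 5.79% = 8.85%

8.85%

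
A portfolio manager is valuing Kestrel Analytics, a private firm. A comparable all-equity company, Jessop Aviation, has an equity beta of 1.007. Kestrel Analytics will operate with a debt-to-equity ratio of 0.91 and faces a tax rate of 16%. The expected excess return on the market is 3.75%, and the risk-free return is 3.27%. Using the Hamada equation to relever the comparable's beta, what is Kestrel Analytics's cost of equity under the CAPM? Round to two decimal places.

β_L = β_U × [1 + (1 − t)(D/E)] = 1.007 × [1 + (1 − 0.16) × 0.91]
    = 1.007 × [1 + 0.84 × 0.91] = 1.007 × 1.7644 = 1.7768
E(R) = R_f + β_L × MRP = 3.27% + 1.7768 × 3.75% = 9.93%

9.93%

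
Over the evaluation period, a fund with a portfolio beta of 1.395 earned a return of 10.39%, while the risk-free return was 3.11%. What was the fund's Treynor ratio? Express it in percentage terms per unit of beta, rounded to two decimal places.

5.22%

Treynor = (R_P − R_f) / β_P = (10.39% − 3.11%) / 1.3950 = 7.28% / 1.3950 = 5.22%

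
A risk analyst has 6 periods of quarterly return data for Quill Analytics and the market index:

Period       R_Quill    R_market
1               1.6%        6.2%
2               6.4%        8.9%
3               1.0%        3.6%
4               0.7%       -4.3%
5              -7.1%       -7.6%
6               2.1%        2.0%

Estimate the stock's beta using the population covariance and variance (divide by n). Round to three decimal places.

0.600

Mean R_i = (1.6 + 6.4 + 1.0 + 0.7 − 7.1 + 2.1) / 6 = 0.7833%
Mean R_m = (6.2 + 8.9 + 3.6 − 4.3 − 7.6 + 2.0) / 6 = 1.4667%
Σ(R_i − R̄_i)(R_m − R̄_m) = 118.7367  ⇒  Cov = 118.7367 / 6 = 19.7895
Σ(R_m − R̄_m)² = 197.9533  ⇒  Var(R_m) = 197.9533 / 6 = 32.9922
β = Cov / Var(R_m) = 19.7895 / 32.9922 = 0.5998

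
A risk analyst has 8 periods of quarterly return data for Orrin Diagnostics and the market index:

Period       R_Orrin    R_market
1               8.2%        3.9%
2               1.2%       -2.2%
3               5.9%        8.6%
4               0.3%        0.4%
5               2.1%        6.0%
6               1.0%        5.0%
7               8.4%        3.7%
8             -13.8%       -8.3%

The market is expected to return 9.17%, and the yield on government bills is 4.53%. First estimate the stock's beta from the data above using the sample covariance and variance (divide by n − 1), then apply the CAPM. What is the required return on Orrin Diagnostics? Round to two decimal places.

9.49%

Mean R_i = (8.2 + 1.2 + 5.9 + 0.3 + 2.1 + 1.0 + 8.4 − 13.8) / 8 = 1.6625%
Mean R_m = (3.9 − 2.2 + 8.6 + 0.4 + 6.0 + 5.0 + 3.7 − 8.3) / 8 = 2.1375%
Σ(R_i − R̄_i)(R_m − R̄_m) = 214.9913  ⇒  Cov = 214.9913 / 7 = 30.7130
Σ(R_m − R̄_m)² = 201.1988  ⇒  Var(R_m) = 201.1988 / 7 = 28.7427
β = Cov / Var(R_m) = 30.7130 / 28.7427 = 1.0685
MRP = 9.17% − 4.53% = 4.64%
E(R) = R_f + β × MRP = 4.53% + 1.0685 × 4.64% = 9.49%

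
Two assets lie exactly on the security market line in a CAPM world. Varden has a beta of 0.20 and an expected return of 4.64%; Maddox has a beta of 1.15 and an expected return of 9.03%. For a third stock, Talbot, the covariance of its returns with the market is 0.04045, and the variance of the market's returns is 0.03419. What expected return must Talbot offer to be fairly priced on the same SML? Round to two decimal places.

9.18%

MRP = (9.03% − 4.64%) / (1.15 − 0.20) = 4.6211%
R_f = 4.64% − 0.20 × 4.6211% = 3.7158%
β_Talbot = Cov / Var(R_m) = 0.04045 / 0.03419 = 1.1831
E(R_Talbot) = R_f + β × MRP = 3.7158% + 1.1831 × 4.6211% = 9.18%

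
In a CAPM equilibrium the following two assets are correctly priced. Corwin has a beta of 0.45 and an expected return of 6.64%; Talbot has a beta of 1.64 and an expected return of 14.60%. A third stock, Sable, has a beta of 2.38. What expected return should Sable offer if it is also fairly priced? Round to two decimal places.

MRP (SML slope) = (14.60% − 6.64%) / (1.64 − 0.45) = 7.96% / 1.19 = 6.6891%
R_f (intercept) = 6.64% − 0.45 × 6.6891% = 3.6299%
E(R_Sable) = R_f + β × MRP = 3.6299% + 2.38 × 6.6891% = 19.55%

19.55%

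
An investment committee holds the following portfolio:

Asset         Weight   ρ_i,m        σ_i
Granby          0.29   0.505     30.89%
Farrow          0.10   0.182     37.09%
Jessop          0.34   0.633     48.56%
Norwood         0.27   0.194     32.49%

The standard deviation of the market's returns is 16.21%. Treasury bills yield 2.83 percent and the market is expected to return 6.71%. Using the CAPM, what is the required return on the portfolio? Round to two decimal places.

β_Granby = 0.505 × 30.89% / 16.21% = 0.9623
β_Farrow = 0.182 × 37.09% / 16.21% = 0.4164
β_Jessop = 0.633 × 48.56% / 16.21% = 1.8963
β_Norwood = 0.194 × 32.49% / 16.21% = 0.3888
β_P = Σ w_i β_i = 0.29×0.9623 + 0.10×0.4164 + 0.34×1.8963 + 0.27×0.3888 = 1.0704
MRP = 6.71% − 2.83% = 3.88%
E(R_P) = R_f + β_P × MRP = 2.83% + 1.0704 × 3.88% = 6.98%

6.98%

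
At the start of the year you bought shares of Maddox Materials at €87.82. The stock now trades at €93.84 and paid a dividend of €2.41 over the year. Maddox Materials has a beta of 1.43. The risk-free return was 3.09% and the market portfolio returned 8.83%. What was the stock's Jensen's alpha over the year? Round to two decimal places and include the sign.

Realised HPR = (P1 + D1 − P0) / P0 = (93.84 + 2.41 − 87.82) / 87.82 = 8.43 / 87.82 = 9.5992%
MRP = 8.83% − 3.09% = 5.74%
CAPM required = R_f + β·MRP = 3.09% + 1.43 × 5.74% = 11.2982%
α = realised − required = 9.5992% − 11.2982% = -1.70%

-1.70%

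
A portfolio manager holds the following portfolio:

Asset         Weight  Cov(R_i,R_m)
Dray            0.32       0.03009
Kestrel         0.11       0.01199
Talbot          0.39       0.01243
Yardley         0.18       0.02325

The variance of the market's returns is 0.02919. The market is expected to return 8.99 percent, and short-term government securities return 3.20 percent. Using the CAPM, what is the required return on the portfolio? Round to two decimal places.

β_Dray = 0.03009 / 0.02919 = 1.0308
β_Kestrel = 0.01199 / 0.02919 = 0.4108
β_Talbot = 0.01243 / 0.02919 = 0.4258
β_Yardley = 0.02325 / 0.02919 = 0.7965
β_P = Σ w_i β_i = 0.32×1.0308 + 0.11×0.4108 + 0.39×0.4258 + 0.18×0.7965 = 0.6845
MRP = 8.99% − 3.20% = 5.79%
E(R_P) = R_f + β_P × MRP = 3.20% + 0.6845 × 5.79% = 7.16%

7.16%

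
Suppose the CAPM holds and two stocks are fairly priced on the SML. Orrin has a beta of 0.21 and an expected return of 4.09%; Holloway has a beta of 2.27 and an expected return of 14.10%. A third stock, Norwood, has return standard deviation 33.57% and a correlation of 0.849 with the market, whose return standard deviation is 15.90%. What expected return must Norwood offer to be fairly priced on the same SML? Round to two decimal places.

MRP = (14.10% − 4.09%) / (2.27 − 0.21) = 4.8592%
R_f = 4.09% − 0.21 × 4.8592% = 3.0696%
β_Norwood = ρ·σ_i/σ_m = 0.849 × 33.57 / 15.90 = 1.7925
E(R_Norwood) = R_f + β × MRP = 3.0696% + 1.7925 × 4.8592% = 11.78%

11.78%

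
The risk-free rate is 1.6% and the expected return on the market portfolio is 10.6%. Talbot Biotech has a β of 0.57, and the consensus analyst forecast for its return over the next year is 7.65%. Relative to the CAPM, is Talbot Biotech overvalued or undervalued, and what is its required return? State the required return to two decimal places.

Undervalued; required return 6.73%

MRP = 10.6% − 1.6% = 9.00%
Required return = R_f + β·MRP = 1.6% + 0.57 × 9.0% = 6.73%
Forecast 7.65% > required 6.73% → the stock plots above the SML → undervalued.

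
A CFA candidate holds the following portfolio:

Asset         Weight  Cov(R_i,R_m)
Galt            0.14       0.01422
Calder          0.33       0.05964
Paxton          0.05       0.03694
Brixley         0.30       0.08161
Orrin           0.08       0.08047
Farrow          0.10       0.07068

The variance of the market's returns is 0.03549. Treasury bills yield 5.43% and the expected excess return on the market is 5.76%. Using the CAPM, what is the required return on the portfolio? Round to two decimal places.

β_Galt = 0.01422 / 0.03549 = 0.4007
β_Calder = 0.05964 / 0.03549 = 1.6805
β_Paxton = 0.03694 / 0.03549 = 1.0409
β_Brixley = 0.08161 / 0.03549 = 2.2995
β_Orrin = 0.08047 / 0.03549 = 2.2674
β_Farrow = 0.07068 / 0.03549 = 1.9915
β_P = Σ w_i β_i = 0.14×0.4007 + 0.33×1.6805 + 0.05×1.0409 + 0.30×2.2995 + 0.08×2.2674 + 0.10×1.9915 = 1.7331
E(R_P) = R_f + β_P × MRP = 5.43% + 1.7331 × 5.76% = 15.41%

15.41%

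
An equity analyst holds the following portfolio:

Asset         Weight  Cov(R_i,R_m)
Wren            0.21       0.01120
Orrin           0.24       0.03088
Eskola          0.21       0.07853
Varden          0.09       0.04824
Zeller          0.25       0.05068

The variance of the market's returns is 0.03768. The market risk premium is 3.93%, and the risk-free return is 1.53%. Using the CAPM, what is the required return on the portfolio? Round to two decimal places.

6.04%

β_Wren = 0.01120 / 0.03768 = 0.2972
β_Orrin = 0.03088 / 0.03768 = 0.8195
β_Eskola = 0.07853 / 0.03768 = 2.0841
β_Varden = 0.04824 / 0.03768 = 1.2803
β_Zeller = 0.05068 / 0.03768 = 1.3450
β_P = Σ w_i β_i = 0.21×0.2972 + 0.24×0.8195 + 0.21×2.0841 + 0.09×1.2803 + 0.25×1.3450 = 1.1482
E(R_P) = R_f + β_P × MRP = 1.53% + 1.1482 × 3.93% = 6.04%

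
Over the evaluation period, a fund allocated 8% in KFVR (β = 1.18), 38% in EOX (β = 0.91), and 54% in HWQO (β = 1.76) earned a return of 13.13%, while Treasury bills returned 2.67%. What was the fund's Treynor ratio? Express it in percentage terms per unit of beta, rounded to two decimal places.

7.52%

β_P = 0.08×1.18 + 0.38×0.91 + 0.54×1.76 = 1.3906
Treynor = (R_P − R_f) / β_P = (13.13% − 2.67%) / 1.3906 = 10.46% / 1.3906 = 7.52%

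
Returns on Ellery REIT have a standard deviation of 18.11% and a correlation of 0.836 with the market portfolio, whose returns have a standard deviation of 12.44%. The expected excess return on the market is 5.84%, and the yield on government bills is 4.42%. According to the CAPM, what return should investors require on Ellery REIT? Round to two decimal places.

11.53%

β = ρ × σ_i / σ_m = 0.836 × 18.11% / 12.44% = 1.2170
E(R) = 4.42% + 1.2170 × 5.84% = 11.53%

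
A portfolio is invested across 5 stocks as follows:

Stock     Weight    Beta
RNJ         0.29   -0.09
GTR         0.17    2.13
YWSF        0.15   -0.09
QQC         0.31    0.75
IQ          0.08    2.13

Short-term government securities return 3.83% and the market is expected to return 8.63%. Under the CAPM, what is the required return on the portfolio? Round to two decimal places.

7.31%

β_P = Σ w_i β_i = 0.29×-0.09 + 0.17×2.13 + 0.15×-0.09 + 0.31×0.75 + 0.08×2.13 = 0.7254
MRP = 8.63% − 3.83% = 4.80%
E(R_P) = R_f + β_P × MRP = 3.83% + 0.7254 × 4.80% = 7.31%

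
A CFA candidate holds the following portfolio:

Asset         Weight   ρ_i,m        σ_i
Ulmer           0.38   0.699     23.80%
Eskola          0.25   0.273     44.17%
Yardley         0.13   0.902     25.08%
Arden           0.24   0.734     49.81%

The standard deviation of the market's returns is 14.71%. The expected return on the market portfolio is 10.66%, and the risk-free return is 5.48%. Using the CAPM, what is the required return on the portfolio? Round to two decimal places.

12.89%

β_Ulmer = 0.699 × 23.80% / 14.71% = 1.1309
β_Eskola = 0.273 × 44.17% / 14.71% = 0.8197
β_Yardley = 0.902 × 25.08% / 14.71% = 1.5379
β_Arden = 0.734 × 49.81% / 14.71% = 2.4854
β_P = Σ w_i β_i = 0.38×1.1309 + 0.25×0.8197 + 0.13×1.5379 + 0.24×2.4854 = 1.4311
MRP = 10.66% − 5.48% = 5.18%
E(R_P) = R_f + β_P × MRP = 5.48% + 1.4311 × 5.18% = 12.89%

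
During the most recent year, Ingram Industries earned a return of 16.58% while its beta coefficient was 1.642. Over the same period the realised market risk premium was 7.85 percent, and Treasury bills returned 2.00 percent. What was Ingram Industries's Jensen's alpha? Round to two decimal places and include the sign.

CAPM benchmark = R_f + β(R_m − R_f) = 2.00% + 1.642 × 7.85% = 14.88970%
α = actual − benchmark = 16.58% − 14.88970% = +1.69%

+1.69%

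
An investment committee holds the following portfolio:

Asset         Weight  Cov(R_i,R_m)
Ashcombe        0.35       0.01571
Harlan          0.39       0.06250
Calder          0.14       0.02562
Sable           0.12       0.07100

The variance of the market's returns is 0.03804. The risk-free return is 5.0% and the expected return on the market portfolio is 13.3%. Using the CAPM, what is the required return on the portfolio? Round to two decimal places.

β_Ashcombe = 0.01571 / 0.03804 = 0.4130
β_Harlan = 0.06250 / 0.03804 = 1.6430
β_Calder = 0.02562 / 0.03804 = 0.6735
β_Sable = 0.07100 / 0.03804 = 1.8665
β_P = Σ w_i β_i = 0.35×0.4130 + 0.39×1.6430 + 0.14×0.6735 + 0.12×1.8665 = 1.1036
MRP = 13.3% − 5.0% = 8.30%
E(R_P) = R_f + β_P × MRP = 5.0% + 1.1036 × 8.3% = 14.16%

14.16%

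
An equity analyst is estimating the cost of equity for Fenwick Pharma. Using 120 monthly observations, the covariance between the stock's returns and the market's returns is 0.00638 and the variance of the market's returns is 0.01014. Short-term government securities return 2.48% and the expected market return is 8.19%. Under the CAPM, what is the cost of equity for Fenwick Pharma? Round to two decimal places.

6.07%

β = Cov(R_i, R_m) / Var(R_m) = 0.00638 / 0.01014 = 0.6292
MRP = 8.19% − 2.48% = 5.71%
E(R) = R_f + β × MRP = 2.48% + 0.6292 × 5.71% = 6.07%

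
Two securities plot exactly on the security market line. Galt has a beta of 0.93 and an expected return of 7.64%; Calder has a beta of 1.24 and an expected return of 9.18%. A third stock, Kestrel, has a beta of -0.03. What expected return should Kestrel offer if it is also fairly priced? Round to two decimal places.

2.87%

MRP (SML slope) = (9.18% − 7.64%) / (1.24 − 0.93) = 1.54% / 0.31 = 4.9677%
R_f (intercept) = 7.64% − 0.93 × 4.9677% = 3.0200%
E(R_Kestrel) = R_f + β × MRP = 3.0200% + -0.03 × 4.9677% = 2.87%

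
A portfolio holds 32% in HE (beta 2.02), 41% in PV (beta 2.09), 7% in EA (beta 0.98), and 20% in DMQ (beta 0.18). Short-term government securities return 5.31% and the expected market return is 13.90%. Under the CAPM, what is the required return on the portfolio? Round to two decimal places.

β_P = Σ w_i β_i = 0.32×2.02 + 0.41×2.09 + 0.07×0.98 + 0.20×0.18 = 1.6079
MRP = 13.90% − 5.31% = 8.59%
E(R_P) = R_f + β_P × MRP = 5.31% + 1.6079 × 8.59% = 19.12%

19.12%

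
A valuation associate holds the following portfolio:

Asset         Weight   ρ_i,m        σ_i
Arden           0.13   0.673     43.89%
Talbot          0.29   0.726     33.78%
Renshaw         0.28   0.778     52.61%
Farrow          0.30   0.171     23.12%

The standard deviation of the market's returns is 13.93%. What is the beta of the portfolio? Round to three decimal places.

β_Arden = 0.673 × 43.89% / 13.93% = 2.1205
β_Talbot = 0.726 × 33.78% / 13.93% = 1.7605
β_Renshaw = 0.778 × 52.61% / 13.93% = 2.9383
β_Farrow = 0.171 × 23.12% / 13.93% = 0.2838
β_P = Σ w_i β_i = 0.13×2.1205 + 0.29×1.7605 + 0.28×2.9383 + 0.30×0.2838 = 1.6941

1.694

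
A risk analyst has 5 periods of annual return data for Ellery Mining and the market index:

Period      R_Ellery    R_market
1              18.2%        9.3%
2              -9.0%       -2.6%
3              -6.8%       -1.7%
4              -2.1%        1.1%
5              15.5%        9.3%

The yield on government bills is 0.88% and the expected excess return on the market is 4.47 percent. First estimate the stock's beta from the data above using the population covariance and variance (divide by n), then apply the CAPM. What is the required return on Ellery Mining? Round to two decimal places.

10.63%

Mean R_i = (18.2 − 9.0 − 6.8 − 2.1 + 15.5) / 5 = 3.1600%
Mean R_m = (9.3 − 2.6 − 1.7 + 1.1 + 9.3) / 5 = 3.0800%
Σ(R_i − R̄_i)(R_m − R̄_m) = 297.3960  ⇒  Cov = 297.3960 / 5 = 59.4792
Σ(R_m − R̄_m)² = 136.4080  ⇒  Var(R_m) = 136.4080 / 5 = 27.2816
β = Cov / Var(R_m) = 59.4792 / 27.2816 = 2.1802
E(R) = R_f + β × MRP = 0.88% + 2.1802 × 4.47% = 10.63%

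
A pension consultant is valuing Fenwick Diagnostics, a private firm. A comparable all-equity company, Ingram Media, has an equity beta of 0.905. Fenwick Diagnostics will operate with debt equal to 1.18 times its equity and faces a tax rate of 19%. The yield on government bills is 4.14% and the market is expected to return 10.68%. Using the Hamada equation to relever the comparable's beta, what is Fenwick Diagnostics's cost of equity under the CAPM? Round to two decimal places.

15.72%

β_L = β_U × [1 + (1 − t)(D/E)] = 0.905 × [1 + (1 − 0.19) × 1.18]
    = 0.905 × [1 + 0.81 × 1.18] = 0.905 × 1.9558 = 1.7700
MRP = 10.68% − 4.14% = 6.54%
E(R) = R_f + β_L × MRP = 4.14% + 1.7700 × 6.54% = 15.72%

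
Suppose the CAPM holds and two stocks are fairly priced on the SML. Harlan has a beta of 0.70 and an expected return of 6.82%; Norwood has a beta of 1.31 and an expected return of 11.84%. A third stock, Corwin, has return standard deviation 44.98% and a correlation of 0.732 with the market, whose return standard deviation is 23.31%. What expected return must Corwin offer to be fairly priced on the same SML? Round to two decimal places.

MRP = (11.84% − 6.82%) / (1.31 − 0.70) = 8.2295%
R_f = 6.82% − 0.70 × 8.2295% = 1.0594%
β_Corwin = ρ·σ_i/σ_m = 0.732 × 44.98 / 23.31 = 1.4125
E(R_Corwin) = R_f + β × MRP = 1.0594% + 1.4125 × 8.2295% = 12.68%

12.68%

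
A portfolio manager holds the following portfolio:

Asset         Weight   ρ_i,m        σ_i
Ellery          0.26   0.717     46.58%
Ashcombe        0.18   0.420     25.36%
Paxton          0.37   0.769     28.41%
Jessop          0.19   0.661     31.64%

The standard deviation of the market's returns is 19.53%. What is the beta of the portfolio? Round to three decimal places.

β_Ellery = 0.717 × 46.58% / 19.53% = 1.7101
β_Ashcombe = 0.420 × 25.36% / 19.53% = 0.5454
β_Paxton = 0.769 × 28.41% / 19.53% = 1.1187
β_Jessop = 0.661 × 31.64% / 19.53% = 1.0709
β_P = Σ w_i β_i = 0.26×1.7101 + 0.18×0.5454 + 0.37×1.1187 + 0.19×1.0709 = 1.1602

1.160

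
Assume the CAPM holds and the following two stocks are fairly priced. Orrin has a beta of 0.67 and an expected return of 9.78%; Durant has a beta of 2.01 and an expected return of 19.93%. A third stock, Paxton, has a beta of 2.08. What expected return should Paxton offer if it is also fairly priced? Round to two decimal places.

MRP (SML slope) = (19.93% − 9.78%) / (2.01 − 0.67) = 10.15% / 1.34 = 7.5746%
R_f (intercept) = 9.78% − 0.67 × 7.5746% = 4.7050%
E(R_Paxton) = R_f + β × MRP = 4.7050% + 2.08 × 7.5746% = 20.46%

20.46%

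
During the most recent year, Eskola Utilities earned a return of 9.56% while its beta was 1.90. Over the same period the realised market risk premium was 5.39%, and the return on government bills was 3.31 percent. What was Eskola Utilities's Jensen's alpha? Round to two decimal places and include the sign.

-3.99%

CAPM benchmark = R_f + β(R_m − R_f) = 3.31% + 1.90 × 5.39% = 13.5510%
α = actual − benchmark = 9.56% − 13.5510% = -3.99%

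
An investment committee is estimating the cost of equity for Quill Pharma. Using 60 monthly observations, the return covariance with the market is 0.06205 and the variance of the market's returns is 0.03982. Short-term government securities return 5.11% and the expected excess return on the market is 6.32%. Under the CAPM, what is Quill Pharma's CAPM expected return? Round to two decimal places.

β = Cov(R_i, R_m) / Var(R_m) = 0.06205 / 0.03982 = 1.5583
E(R) = R_f + β × MRP = 5.11% + 1.5583 × 6.32% = 14.96%

14.96%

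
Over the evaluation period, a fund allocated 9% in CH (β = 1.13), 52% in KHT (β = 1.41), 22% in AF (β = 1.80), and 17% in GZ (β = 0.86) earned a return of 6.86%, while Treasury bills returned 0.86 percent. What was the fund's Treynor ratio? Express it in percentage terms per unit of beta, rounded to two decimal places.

β_P = 0.09×1.13 + 0.52×1.41 + 0.22×1.80 + 0.17×0.86 = 1.3771
Treynor = (R_P − R_f) / β_P = (6.86% − 0.86%) / 1.3771 = 6.00% / 1.3771 = 4.36%

4.36%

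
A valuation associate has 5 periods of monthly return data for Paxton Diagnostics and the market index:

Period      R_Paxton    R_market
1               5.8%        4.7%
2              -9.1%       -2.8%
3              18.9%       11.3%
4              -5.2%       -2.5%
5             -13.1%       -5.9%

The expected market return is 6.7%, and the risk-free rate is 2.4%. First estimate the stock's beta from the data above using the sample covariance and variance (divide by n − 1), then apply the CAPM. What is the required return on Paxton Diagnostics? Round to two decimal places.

Mean R_i = (5.8 − 9.1 + 18.9 − 5.2 − 13.1) / 5 = -0.5400%
Mean R_m = (4.7 − 2.8 + 11.3 − 2.5 − 5.9) / 5 = 0.9600%
Σ(R_i − R̄_i)(R_m − R̄_m) = 359.1920  ⇒  Cov = 359.1920 / 4 = 89.7980
Σ(R_m − R̄_m)² = 194.0720  ⇒  Var(R_m) = 194.0720 / 4 = 48.5180
β = Cov / Var(R_m) = 89.7980 / 48.5180 = 1.8508
MRP = 6.7% − 2.4% = 4.30%
E(R) = R_f + β × MRP = 2.4% + 1.8508 × 4.3% = 10.36%

10.36%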